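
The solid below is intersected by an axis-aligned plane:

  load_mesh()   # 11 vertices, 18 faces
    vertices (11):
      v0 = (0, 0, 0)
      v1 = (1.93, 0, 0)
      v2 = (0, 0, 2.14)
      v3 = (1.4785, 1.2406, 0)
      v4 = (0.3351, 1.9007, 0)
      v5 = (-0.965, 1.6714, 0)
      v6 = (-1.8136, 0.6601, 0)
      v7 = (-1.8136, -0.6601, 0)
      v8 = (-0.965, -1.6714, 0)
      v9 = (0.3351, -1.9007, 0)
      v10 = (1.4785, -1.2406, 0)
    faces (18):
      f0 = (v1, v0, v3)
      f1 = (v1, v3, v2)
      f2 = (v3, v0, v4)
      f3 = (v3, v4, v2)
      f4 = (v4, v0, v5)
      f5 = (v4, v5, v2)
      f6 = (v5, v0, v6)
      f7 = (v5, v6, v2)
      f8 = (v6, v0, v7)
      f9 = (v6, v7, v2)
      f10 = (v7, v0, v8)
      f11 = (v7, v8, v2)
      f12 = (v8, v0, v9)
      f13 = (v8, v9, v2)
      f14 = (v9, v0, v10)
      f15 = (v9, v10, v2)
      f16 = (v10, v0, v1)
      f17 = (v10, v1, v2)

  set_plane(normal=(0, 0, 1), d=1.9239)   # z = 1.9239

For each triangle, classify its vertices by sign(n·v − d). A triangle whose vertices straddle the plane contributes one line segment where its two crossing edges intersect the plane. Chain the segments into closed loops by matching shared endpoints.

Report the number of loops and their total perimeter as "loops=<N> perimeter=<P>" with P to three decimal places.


loops=1 perimeter=1.200

Straddling triangles (9 of 18):
  (v1,v3,v2) [--+] → (0.149301, 0.125277, 1.9239)–(0.194894, 0, 1.9239)  len=0.1333
  (v3,v4,v2) [--+] → (0.0338388, 0.191935, 1.9239)–(0.149301, 0.125277, 1.9239)  len=0.1333
  (v4,v5,v2) [--+] → (-0.097447, 0.16878, 1.9239)–(0.0338388, 0.191935, 1.9239)  len=0.1333
  (v5,v6,v2) [--+] → (-0.18314, 0.0666578, 1.9239)–(-0.097447, 0.16878, 1.9239)  len=0.1333
  (v6,v7,v2) [--+] → (-0.18314, -0.0666578, 1.9239)–(-0.18314, 0.0666578, 1.9239)  len=0.1333
  (v7,v8,v2) [--+] → (-0.097447, -0.16878, 1.9239)–(-0.18314, -0.0666578, 1.9239)  len=0.1333
  (v8,v9,v2) [--+] → (0.0338388, -0.191935, 1.9239)–(-0.097447, -0.16878, 1.9239)  len=0.1333
  (v9,v10,v2) [--+] → (0.149301, -0.125277, 1.9239)–(0.0338388, -0.191935, 1.9239)  len=0.1333
  (v10,v1,v2) [--+] → (0.194894, 0, 1.9239)–(0.149301, -0.125277, 1.9239)  len=0.1333

Chained into 1 loop(s):
  loop 1: 9 segments, perimeter = 1.1998
Total perimeter = 1.200


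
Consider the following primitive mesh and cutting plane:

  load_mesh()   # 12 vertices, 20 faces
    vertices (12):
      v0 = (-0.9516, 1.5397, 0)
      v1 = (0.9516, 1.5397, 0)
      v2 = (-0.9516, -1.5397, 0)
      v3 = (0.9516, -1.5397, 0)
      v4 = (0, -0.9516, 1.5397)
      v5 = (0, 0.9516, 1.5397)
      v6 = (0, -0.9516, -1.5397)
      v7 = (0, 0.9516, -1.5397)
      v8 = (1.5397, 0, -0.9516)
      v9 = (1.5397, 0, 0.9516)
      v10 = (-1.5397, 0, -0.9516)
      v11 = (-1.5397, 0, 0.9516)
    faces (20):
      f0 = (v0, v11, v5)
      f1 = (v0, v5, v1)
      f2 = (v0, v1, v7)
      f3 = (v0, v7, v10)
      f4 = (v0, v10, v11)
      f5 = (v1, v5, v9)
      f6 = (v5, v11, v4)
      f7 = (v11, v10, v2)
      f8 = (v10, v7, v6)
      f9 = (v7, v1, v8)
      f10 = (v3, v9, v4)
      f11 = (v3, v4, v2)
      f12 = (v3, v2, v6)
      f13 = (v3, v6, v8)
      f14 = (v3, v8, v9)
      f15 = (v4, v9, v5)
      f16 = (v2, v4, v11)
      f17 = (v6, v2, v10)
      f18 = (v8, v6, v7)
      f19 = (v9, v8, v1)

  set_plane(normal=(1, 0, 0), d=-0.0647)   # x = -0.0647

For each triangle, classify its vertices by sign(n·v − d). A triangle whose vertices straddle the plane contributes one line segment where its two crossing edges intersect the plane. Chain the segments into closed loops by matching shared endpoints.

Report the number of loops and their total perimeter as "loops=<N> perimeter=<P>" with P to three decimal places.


Straddling triangles (10 of 20):
  (v0,v11,v5) [--+] → (-0.0647, 0.911613, 1.51499)–(-0.0647, 0.991585, 1.43501)  len=0.1131
  (v0,v5,v1) [-++] → (-0.0647, 0.991585, 1.43501)–(-0.0647, 1.5397, 0)  len=1.5361
  (v0,v1,v7) [-++] → (-0.0647, 1.5397, 0)–(-0.0647, 0.991585, -1.43501)  len=1.5361
  (v0,v7,v10) [-+-] → (-0.0647, 0.991585, -1.43501)–(-0.0647, 0.911613, -1.51499)  len=0.1131
  (v5,v11,v4) [+-+] → (-0.0647, 0.911613, 1.51499)–(-0.0647, -0.911613, 1.51499)  len=1.8232
  (v10,v7,v6) [-++] → (-0.0647, 0.911613, -1.51499)–(-0.0647, -0.911613, -1.51499)  len=1.8232
  (v3,v4,v2) [++-] → (-0.0647, -0.991585, 1.43501)–(-0.0647, -1.5397, 0)  len=1.5361
  (v3,v2,v6) [+-+] → (-0.0647, -1.5397, 0)–(-0.0647, -0.991585, -1.43501)  len=1.5361
  (v2,v4,v11) [-+-] → (-0.0647, -0.991585, 1.43501)–(-0.0647, -0.911613, 1.51499)  len=0.1131
  (v6,v2,v10) [+--] → (-0.0647, -0.991585, -1.43501)–(-0.0647, -0.911613, -1.51499)  len=0.1131

Chained into 1 loop(s):
  loop 1: 10 segments, perimeter = 10.2434
Total perimeter = 10.243

loops=1 perimeter=10.243


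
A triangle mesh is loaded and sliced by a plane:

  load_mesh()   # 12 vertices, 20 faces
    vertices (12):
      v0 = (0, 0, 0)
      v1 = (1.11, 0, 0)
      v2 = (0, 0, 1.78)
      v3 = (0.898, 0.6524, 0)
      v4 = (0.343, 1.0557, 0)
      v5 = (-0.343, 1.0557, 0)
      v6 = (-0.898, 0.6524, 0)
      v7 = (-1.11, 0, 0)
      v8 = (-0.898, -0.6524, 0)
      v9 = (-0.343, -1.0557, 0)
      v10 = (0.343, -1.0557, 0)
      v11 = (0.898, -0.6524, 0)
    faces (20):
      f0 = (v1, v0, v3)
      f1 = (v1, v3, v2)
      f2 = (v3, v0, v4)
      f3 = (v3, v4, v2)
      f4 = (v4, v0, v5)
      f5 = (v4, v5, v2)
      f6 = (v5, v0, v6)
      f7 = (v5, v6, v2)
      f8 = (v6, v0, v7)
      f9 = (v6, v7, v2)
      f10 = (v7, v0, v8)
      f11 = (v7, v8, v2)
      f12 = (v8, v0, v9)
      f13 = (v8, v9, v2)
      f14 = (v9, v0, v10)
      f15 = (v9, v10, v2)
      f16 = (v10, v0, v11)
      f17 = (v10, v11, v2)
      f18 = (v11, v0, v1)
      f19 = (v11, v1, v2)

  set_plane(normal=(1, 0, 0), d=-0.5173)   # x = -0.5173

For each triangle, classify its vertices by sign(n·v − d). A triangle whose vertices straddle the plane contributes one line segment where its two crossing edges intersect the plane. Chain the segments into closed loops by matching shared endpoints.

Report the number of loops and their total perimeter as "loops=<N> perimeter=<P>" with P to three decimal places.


loops=1 perimeter=4.577

Straddling triangles (8 of 20):
  (v5,v0,v6) [++-] → (-0.5173, 0.37582, 0)–(-0.5173, 0.929042, 0)  len=0.5532
  (v5,v6,v2) [+-+] → (-0.5173, 0.929042, 0)–(-0.5173, 0.37582, 0.754617)  len=0.9357
  (v6,v0,v7) [-+-] → (-0.5173, 0.37582, 0)–(-0.5173, 0, 0)  len=0.3758
  (v6,v7,v2) [--+] → (-0.5173, 0, 0.950456)–(-0.5173, 0.37582, 0.754617)  len=0.4238
  (v7,v0,v8) [-+-] → (-0.5173, 0, 0)–(-0.5173, -0.37582, 0)  len=0.3758
  (v7,v8,v2) [--+] → (-0.5173, -0.37582, 0.754617)–(-0.5173, 0, 0.950456)  len=0.4238
  (v8,v0,v9) [-++] → (-0.5173, -0.37582, 0)–(-0.5173, -0.929042, 0)  len=0.5532
  (v8,v9,v2) [-++] → (-0.5173, -0.929042, 0)–(-0.5173, -0.37582, 0.754617)  len=0.9357

Chained into 1 loop(s):
  loop 1: 8 segments, perimeter = 4.5770
Total perimeter = 4.577


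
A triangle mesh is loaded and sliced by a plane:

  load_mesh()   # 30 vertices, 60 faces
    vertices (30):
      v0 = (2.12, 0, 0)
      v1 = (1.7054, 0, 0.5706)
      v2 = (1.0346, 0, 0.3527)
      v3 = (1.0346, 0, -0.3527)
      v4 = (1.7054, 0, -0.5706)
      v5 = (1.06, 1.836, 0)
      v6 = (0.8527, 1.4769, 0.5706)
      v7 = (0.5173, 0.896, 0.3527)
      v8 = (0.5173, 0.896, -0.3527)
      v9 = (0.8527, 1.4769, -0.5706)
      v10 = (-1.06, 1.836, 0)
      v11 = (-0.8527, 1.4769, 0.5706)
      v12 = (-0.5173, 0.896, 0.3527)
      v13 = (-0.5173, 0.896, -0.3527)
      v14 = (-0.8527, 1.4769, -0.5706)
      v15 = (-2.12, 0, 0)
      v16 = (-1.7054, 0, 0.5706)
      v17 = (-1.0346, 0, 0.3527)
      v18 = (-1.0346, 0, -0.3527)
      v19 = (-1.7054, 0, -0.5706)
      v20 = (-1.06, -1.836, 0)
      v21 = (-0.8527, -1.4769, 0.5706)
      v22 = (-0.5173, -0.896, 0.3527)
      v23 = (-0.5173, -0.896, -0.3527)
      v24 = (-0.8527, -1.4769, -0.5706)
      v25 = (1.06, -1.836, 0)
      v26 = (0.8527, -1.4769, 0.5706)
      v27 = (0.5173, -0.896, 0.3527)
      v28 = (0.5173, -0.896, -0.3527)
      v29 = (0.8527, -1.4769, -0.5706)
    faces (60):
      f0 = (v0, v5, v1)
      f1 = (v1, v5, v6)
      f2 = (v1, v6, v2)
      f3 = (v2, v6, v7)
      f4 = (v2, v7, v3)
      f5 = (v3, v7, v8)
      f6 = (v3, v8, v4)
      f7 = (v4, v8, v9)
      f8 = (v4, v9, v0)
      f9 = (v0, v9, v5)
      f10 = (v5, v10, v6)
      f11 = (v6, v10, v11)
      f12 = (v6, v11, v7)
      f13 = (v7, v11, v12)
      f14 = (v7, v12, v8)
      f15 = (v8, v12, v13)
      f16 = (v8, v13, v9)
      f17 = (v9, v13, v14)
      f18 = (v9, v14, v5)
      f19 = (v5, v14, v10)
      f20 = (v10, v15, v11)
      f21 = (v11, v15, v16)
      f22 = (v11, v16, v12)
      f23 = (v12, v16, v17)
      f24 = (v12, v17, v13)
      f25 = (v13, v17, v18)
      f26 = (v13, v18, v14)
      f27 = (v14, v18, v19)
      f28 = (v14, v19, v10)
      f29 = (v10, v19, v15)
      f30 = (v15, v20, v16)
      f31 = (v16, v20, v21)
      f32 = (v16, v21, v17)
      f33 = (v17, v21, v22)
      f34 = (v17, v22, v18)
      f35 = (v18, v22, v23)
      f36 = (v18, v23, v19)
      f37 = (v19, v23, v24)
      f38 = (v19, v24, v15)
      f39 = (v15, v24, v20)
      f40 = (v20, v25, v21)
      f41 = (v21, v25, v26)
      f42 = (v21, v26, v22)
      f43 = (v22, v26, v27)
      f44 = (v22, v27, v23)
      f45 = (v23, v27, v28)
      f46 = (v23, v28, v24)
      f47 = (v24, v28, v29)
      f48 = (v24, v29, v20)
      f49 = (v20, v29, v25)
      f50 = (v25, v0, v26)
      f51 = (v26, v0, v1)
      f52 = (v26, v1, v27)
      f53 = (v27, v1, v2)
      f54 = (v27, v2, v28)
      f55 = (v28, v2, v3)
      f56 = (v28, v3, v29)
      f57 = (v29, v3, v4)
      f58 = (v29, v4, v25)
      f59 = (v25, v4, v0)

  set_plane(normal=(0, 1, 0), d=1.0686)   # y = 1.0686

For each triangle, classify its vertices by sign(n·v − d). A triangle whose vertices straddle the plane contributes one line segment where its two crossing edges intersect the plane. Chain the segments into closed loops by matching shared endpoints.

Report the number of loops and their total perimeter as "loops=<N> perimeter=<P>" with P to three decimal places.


loops=1 perimeter=7.272

Straddling triangles (18 of 60):
  (v0,v5,v1) [-+-] → (1.50305, 1.0686, 0)–(1.32976, 1.0686, 0.238496)  len=0.2948
  (v1,v5,v6) [-++] → (1.32976, 1.0686, 0.238496)–(1.08844, 1.0686, 0.5706)  len=0.4105
  (v1,v6,v2) [-+-] → (1.08844, 1.0686, 0.5706)–(0.902988, 1.0686, 0.51036)  len=0.1950
  (v2,v6,v7) [-+-] → (0.902988, 1.0686, 0.51036)–(0.616956, 1.0686, 0.417444)  len=0.3007
  (v4,v8,v9) [--+] → (0.616956, 1.0686, -0.417444)–(1.08844, 1.0686, -0.5706)  len=0.4957
  (v4,v9,v0) [-+-] → (1.08844, 1.0686, -0.5706)–(1.20305, 1.0686, -0.412853)  len=0.1950
  (v0,v9,v5) [-++] → (1.20305, 1.0686, -0.412853)–(1.50305, 1.0686, 0)  len=0.5103
  (v6,v11,v7) [++-] → (0.110239, 1.0686, 0.417444)–(0.616956, 1.0686, 0.417444)  len=0.5067
  (v7,v11,v12) [-+-] → (0.110239, 1.0686, 0.417444)–(-0.616956, 1.0686, 0.417444)  len=0.7272
  (v8,v13,v9) [--+] → (-0.110239, 1.0686, -0.417444)–(0.616956, 1.0686, -0.417444)  len=0.7272
  (v9,v13,v14) [+-+] → (-0.110239, 1.0686, -0.417444)–(-0.616956, 1.0686, -0.417444)  len=0.5067
  (v10,v15,v11) [+-+] → (-1.50305, 1.0686, 0)–(-1.20305, 1.0686, 0.412853)  len=0.5103
  (v11,v15,v16) [+--] → (-1.20305, 1.0686, 0.412853)–(-1.08844, 1.0686, 0.5706)  len=0.1950
  (v11,v16,v12) [+--] → (-1.08844, 1.0686, 0.5706)–(-0.616956, 1.0686, 0.417444)  len=0.4957
  (v13,v18,v14) [--+] → (-0.902988, 1.0686, -0.51036)–(-0.616956, 1.0686, -0.417444)  len=0.3007
  (v14,v18,v19) [+--] → (-0.902988, 1.0686, -0.51036)–(-1.08844, 1.0686, -0.5706)  len=0.1950
  (v14,v19,v10) [+-+] → (-1.08844, 1.0686, -0.5706)–(-1.32976, 1.0686, -0.238496)  len=0.4105
  (v10,v19,v15) [+--] → (-1.32976, 1.0686, -0.238496)–(-1.50305, 1.0686, 0)  len=0.2948

Chained into 1 loop(s):
  loop 1: 18 segments, perimeter = 7.2721
Total perimeter = 7.272


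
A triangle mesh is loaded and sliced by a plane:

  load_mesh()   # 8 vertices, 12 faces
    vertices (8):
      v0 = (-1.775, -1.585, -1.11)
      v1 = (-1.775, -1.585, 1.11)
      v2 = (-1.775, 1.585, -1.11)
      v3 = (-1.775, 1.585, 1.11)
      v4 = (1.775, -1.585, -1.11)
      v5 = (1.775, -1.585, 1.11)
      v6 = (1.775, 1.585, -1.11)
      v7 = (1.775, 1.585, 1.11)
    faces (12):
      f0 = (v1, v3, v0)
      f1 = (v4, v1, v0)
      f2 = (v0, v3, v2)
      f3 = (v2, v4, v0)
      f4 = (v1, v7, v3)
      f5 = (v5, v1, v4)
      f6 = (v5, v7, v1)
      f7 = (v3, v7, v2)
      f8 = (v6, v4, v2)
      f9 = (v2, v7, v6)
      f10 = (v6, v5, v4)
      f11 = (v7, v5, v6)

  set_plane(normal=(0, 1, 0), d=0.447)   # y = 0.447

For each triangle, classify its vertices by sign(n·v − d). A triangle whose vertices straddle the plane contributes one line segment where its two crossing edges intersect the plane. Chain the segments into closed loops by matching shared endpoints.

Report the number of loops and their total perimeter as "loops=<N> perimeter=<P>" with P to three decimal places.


Straddling triangles (8 of 12):
  (v1,v3,v0) [-+-] → (-1.775, 0.447, 1.11)–(-1.775, 0.447, 0.313041)  len=0.7970
  (v0,v3,v2) [-++] → (-1.775, 0.447, 0.313041)–(-1.775, 0.447, -1.11)  len=1.4230
  (v2,v4,v0) [+--] → (-0.500584, 0.447, -1.11)–(-1.775, 0.447, -1.11)  len=1.2744
  (v1,v7,v3) [-++] → (0.500584, 0.447, 1.11)–(-1.775, 0.447, 1.11)  len=2.2756
  (v5,v7,v1) [-+-] → (1.775, 0.447, 1.11)–(0.500584, 0.447, 1.11)  len=1.2744
  (v6,v4,v2) [+-+] → (1.775, 0.447, -1.11)–(-0.500584, 0.447, -1.11)  len=2.2756
  (v6,v5,v4) [+--] → (1.775, 0.447, -0.313041)–(1.775, 0.447, -1.11)  len=0.7970
  (v7,v5,v6) [+-+] → (1.775, 0.447, 1.11)–(1.775, 0.447, -0.313041)  len=1.4230

Chained into 1 loop(s):
  loop 1: 8 segments, perimeter = 11.5400
Total perimeter = 11.540

loops=1 perimeter=11.540


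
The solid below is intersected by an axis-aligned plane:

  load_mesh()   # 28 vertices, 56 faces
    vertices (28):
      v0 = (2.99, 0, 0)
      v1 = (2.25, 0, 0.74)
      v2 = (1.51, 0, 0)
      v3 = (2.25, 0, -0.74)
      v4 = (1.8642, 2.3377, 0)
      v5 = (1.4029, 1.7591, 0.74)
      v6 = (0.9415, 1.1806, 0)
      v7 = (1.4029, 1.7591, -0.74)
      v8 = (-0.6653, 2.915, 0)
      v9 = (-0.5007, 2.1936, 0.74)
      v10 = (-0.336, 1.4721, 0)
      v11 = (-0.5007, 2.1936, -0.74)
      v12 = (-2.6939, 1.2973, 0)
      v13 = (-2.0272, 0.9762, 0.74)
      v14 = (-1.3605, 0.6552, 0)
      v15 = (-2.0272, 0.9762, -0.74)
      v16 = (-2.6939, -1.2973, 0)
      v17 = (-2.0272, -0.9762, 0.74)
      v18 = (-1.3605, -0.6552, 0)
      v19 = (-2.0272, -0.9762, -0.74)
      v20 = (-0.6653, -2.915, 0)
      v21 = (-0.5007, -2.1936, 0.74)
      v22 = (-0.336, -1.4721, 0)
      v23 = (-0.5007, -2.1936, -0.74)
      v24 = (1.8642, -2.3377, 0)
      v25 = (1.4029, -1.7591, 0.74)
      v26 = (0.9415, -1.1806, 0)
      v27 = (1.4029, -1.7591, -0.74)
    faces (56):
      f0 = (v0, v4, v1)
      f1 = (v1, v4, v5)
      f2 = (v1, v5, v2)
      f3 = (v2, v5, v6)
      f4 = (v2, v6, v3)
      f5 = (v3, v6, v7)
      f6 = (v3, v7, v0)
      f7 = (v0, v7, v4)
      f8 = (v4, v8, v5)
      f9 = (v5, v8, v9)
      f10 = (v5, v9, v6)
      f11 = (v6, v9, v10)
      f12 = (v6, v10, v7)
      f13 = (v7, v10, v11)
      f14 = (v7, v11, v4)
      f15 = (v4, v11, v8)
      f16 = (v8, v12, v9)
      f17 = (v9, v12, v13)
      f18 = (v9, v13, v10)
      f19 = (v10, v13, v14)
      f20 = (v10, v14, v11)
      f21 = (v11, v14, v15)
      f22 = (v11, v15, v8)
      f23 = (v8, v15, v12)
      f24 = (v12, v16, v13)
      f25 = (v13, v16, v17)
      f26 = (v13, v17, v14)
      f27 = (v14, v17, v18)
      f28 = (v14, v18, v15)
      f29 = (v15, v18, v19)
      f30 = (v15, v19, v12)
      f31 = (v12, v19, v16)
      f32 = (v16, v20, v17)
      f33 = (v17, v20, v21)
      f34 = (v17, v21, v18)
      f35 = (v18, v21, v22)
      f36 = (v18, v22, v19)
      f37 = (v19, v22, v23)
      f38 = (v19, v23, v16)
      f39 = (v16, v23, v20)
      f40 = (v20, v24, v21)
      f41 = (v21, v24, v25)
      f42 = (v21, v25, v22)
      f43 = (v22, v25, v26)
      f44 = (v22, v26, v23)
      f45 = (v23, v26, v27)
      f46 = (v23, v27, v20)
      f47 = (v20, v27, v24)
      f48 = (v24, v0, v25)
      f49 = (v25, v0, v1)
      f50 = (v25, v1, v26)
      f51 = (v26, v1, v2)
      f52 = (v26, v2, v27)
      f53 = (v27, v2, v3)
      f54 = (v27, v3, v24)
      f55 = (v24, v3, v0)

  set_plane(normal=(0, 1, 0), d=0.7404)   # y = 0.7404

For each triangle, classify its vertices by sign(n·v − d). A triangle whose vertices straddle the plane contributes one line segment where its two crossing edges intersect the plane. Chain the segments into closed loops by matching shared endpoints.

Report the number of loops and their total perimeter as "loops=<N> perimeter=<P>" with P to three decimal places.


Straddling triangles (18 of 56):
  (v0,v4,v1) [-+-] → (2.63343, 0.7404, 0)–(2.12781, 0.7404, 0.505626)  len=0.7151
  (v1,v4,v5) [-++] → (2.12781, 0.7404, 0.505626)–(1.89346, 0.7404, 0.74)  len=0.3314
  (v1,v5,v2) [-+-] → (1.89346, 0.7404, 0.74)–(1.46492, 0.7404, 0.311464)  len=0.6060
  (v2,v5,v6) [-++] → (1.46492, 0.7404, 0.311464)–(1.15347, 0.7404, 0)  len=0.4405
  (v2,v6,v3) [-+-] → (1.15347, 0.7404, 0)–(1.42939, 0.7404, -0.275917)  len=0.3902
  (v3,v6,v7) [-++] → (1.42939, 0.7404, -0.275917)–(1.89346, 0.7404, -0.74)  len=0.6563
  (v3,v7,v0) [-+-] → (1.89346, 0.7404, -0.74)–(2.32199, 0.7404, -0.311464)  len=0.6060
  (v0,v7,v4) [-++] → (2.32199, 0.7404, -0.311464)–(2.63343, 0.7404, 0)  len=0.4405
  (v10,v13,v14) [++-] → (-1.53746, 0.7404, 0.196411)–(-1.25365, 0.7404, 0)  len=0.3451
  (v10,v14,v11) [+-+] → (-1.25365, 0.7404, 0)–(-1.31288, 0.7404, -0.0409828)  len=0.0720
  (v11,v14,v15) [+-+] → (-1.31288, 0.7404, -0.0409828)–(-1.53746, 0.7404, -0.196411)  len=0.2731
  (v12,v16,v13) [+-+] → (-2.6939, 0.7404, 0)–(-2.09635, 0.7404, 0.66325)  len=0.8927
  (v13,v16,v17) [+--] → (-2.09635, 0.7404, 0.66325)–(-2.0272, 0.7404, 0.74)  len=0.1033
  (v13,v17,v14) [+--] → (-2.0272, 0.7404, 0.74)–(-1.53746, 0.7404, 0.196411)  len=0.7317
  (v14,v18,v15) [--+] → (-1.93084, 0.7404, -0.633042)–(-1.53746, 0.7404, -0.196411)  len=0.5877
  (v15,v18,v19) [+--] → (-1.93084, 0.7404, -0.633042)–(-2.0272, 0.7404, -0.74)  len=0.1440
  (v15,v19,v12) [+-+] → (-2.0272, 0.7404, -0.74)–(-2.53059, 0.7404, -0.181265)  len=0.7521
  (v12,v19,v16) [+--] → (-2.53059, 0.7404, -0.181265)–(-2.6939, 0.7404, 0)  len=0.2440

Chained into 2 loop(s):
  loop 1: 8 segments, perimeter = 4.1860
  loop 2: 10 segments, perimeter = 4.1457
Total perimeter = 8.332

loops=2 perimeter=8.332


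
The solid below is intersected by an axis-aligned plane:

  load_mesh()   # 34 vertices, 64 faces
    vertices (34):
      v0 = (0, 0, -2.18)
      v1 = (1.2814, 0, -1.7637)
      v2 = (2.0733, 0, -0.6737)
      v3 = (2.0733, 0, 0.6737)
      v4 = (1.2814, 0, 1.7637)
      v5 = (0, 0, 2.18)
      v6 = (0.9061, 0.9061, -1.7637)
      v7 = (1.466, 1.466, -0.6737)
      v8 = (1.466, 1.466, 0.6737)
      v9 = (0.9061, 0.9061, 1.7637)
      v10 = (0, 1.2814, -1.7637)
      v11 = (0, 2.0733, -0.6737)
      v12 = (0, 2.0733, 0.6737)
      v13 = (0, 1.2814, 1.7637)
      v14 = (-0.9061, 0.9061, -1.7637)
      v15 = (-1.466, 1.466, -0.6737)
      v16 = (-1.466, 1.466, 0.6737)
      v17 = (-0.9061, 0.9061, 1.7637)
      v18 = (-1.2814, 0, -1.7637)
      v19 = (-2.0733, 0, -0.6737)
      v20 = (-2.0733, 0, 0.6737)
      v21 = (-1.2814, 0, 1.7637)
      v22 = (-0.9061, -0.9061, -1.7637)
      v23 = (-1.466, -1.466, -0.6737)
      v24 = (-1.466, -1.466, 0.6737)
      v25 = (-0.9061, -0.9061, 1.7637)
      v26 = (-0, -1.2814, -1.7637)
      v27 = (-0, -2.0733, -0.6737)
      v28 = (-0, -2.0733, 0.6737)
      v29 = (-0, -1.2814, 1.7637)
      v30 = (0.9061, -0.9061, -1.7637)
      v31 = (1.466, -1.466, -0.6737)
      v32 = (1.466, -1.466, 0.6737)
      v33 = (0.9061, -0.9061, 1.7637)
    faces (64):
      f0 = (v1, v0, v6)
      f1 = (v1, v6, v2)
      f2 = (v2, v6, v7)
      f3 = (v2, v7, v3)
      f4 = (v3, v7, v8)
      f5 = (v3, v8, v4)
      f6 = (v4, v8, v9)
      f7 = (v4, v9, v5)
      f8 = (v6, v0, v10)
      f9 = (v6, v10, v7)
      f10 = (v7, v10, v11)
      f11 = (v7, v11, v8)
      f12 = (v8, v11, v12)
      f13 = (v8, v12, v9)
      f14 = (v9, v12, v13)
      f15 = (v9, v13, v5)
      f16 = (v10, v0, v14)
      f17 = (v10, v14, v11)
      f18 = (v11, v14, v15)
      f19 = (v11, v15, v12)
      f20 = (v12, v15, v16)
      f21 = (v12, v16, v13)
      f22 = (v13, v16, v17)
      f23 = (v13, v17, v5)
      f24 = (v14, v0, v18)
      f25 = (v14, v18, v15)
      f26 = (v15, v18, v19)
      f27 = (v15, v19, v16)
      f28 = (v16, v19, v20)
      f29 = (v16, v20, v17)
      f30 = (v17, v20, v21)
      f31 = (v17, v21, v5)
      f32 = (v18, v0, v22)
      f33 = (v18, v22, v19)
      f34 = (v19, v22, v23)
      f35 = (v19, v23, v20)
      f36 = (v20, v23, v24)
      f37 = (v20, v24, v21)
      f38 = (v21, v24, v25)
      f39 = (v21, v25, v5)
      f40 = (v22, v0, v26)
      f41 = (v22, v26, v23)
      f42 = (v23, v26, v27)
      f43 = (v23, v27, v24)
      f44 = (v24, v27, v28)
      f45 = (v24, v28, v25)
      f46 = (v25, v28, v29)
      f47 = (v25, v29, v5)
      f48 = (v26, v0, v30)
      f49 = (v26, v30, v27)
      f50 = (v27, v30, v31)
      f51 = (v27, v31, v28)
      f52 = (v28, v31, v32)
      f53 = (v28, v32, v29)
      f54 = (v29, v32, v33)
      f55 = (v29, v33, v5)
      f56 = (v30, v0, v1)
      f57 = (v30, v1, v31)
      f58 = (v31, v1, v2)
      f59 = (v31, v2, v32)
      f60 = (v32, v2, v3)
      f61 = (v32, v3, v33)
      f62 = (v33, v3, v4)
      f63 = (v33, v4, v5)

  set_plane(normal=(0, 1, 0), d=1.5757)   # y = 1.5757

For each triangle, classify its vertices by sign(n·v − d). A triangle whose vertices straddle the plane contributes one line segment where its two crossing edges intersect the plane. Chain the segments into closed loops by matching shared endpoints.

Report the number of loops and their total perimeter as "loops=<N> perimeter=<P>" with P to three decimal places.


Straddling triangles (10 of 64):
  (v7,v10,v11) [--+] → (0, 1.5757, -1.35861)–(1.20119, 1.5757, -0.6737)  len=1.3827
  (v7,v11,v8) [-+-] → (1.20119, 1.5757, -0.6737)–(1.20119, 1.5757, 0.430312)  len=1.1040
  (v8,v11,v12) [-++] → (1.20119, 1.5757, 0.430312)–(1.20119, 1.5757, 0.6737)  len=0.2434
  (v8,v12,v9) [-+-] → (1.20119, 1.5757, 0.6737)–(0.386288, 1.5757, 1.13839)  len=0.9381
  (v9,v12,v13) [-+-] → (0.386288, 1.5757, 1.13839)–(0, 1.5757, 1.35861)  len=0.4447
  (v10,v14,v11) [--+] → (-0.386288, 1.5757, -1.13839)–(0, 1.5757, -1.35861)  len=0.4447
  (v11,v14,v15) [+--] → (-0.386288, 1.5757, -1.13839)–(-1.20119, 1.5757, -0.6737)  len=0.9381
  (v11,v15,v12) [+-+] → (-1.20119, 1.5757, -0.6737)–(-1.20119, 1.5757, -0.430312)  len=0.2434
  (v12,v15,v16) [+--] → (-1.20119, 1.5757, -0.430312)–(-1.20119, 1.5757, 0.6737)  len=1.1040
  (v12,v16,v13) [+--] → (-1.20119, 1.5757, 0.6737)–(0, 1.5757, 1.35861)  len=1.3827

Chained into 1 loop(s):
  loop 1: 10 segments, perimeter = 8.2257
Total perimeter = 8.226

loops=1 perimeter=8.226


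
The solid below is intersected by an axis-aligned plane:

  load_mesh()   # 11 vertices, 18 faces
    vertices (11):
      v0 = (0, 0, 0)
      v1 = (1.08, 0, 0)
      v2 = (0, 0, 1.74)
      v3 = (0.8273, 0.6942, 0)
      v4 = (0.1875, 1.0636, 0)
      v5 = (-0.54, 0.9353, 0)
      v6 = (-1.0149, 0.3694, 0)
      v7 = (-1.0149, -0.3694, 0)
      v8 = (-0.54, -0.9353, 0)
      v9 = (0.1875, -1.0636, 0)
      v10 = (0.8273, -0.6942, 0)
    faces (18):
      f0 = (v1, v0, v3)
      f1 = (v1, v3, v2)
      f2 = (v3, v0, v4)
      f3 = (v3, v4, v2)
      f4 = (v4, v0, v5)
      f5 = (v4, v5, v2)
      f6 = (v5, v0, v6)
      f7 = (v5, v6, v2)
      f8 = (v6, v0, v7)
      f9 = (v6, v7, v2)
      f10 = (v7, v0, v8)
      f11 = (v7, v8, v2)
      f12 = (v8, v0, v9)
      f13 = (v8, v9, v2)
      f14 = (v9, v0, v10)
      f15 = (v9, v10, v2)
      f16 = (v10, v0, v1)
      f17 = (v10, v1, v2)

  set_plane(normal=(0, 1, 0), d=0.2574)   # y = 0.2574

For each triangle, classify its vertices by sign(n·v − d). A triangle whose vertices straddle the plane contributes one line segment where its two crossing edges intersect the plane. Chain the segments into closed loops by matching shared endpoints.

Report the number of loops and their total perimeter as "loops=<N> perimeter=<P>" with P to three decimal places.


loops=1 perimeter=5.369

Straddling triangles (10 of 18):
  (v1,v0,v3) [--+] → (0.306752, 0.2574, 0)–(0.986302, 0.2574, 0)  len=0.6796
  (v1,v3,v2) [-+-] → (0.986302, 0.2574, 0)–(0.306752, 0.2574, 1.09483)  len=1.2886
  (v3,v0,v4) [+-+] → (0.306752, 0.2574, 0)–(0.0453766, 0.2574, 0)  len=0.2614
  (v3,v4,v2) [++-] → (0.0453766, 0.2574, 1.31891)–(0.306752, 0.2574, 1.09483)  len=0.3443
  (v4,v0,v5) [+-+] → (0.0453766, 0.2574, 0)–(-0.148611, 0.2574, 0)  len=0.1940
  (v4,v5,v2) [++-] → (-0.148611, 0.2574, 1.26114)–(0.0453766, 0.2574, 1.31891)  len=0.2024
  (v5,v0,v6) [+-+] → (-0.148611, 0.2574, 0)–(-0.707188, 0.2574, 0)  len=0.5586
  (v5,v6,v2) [++-] → (-0.707188, 0.2574, 0.527558)–(-0.148611, 0.2574, 1.26114)  len=0.9220
  (v6,v0,v7) [+--] → (-0.707188, 0.2574, 0)–(-1.0149, 0.2574, 0)  len=0.3077
  (v6,v7,v2) [+--] → (-1.0149, 0.2574, 0)–(-0.707188, 0.2574, 0.527558)  len=0.6107

Chained into 1 loop(s):
  loop 1: 10 segments, perimeter = 5.3692
Total perimeter = 5.369


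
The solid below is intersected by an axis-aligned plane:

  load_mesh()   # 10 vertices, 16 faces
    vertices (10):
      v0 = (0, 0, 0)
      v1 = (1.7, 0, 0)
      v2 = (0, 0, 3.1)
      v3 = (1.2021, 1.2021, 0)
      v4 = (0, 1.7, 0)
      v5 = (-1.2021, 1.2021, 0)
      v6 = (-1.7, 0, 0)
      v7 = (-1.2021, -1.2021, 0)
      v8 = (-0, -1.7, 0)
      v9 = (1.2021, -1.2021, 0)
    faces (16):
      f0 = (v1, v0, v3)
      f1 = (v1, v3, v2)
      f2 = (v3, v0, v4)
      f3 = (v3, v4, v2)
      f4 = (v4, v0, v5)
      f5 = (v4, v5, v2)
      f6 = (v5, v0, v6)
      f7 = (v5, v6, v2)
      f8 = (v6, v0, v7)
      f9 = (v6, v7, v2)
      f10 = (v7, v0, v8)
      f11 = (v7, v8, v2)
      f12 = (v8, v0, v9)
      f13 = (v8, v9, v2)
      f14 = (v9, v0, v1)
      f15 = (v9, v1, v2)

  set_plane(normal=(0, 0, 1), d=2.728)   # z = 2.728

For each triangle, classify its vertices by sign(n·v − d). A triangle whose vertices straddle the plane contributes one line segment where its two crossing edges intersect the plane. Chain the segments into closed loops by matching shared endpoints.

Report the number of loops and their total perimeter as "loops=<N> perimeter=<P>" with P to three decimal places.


loops=1 perimeter=1.249

Straddling triangles (8 of 16):
  (v1,v3,v2) [--+] → (0.144252, 0.144252, 2.728)–(0.204, 0, 2.728)  len=0.1561
  (v3,v4,v2) [--+] → (0, 0.204, 2.728)–(0.144252, 0.144252, 2.728)  len=0.1561
  (v4,v5,v2) [--+] → (-0.144252, 0.144252, 2.728)–(0, 0.204, 2.728)  len=0.1561
  (v5,v6,v2) [--+] → (-0.204, 0, 2.728)–(-0.144252, 0.144252, 2.728)  len=0.1561
  (v6,v7,v2) [--+] → (-0.144252, -0.144252, 2.728)–(-0.204, 0, 2.728)  len=0.1561
  (v7,v8,v2) [--+] → (0, -0.204, 2.728)–(-0.144252, -0.144252, 2.728)  len=0.1561
  (v8,v9,v2) [--+] → (0.144252, -0.144252, 2.728)–(0, -0.204, 2.728)  len=0.1561
  (v9,v1,v2) [--+] → (0.204, 0, 2.728)–(0.144252, -0.144252, 2.728)  len=0.1561

Chained into 1 loop(s):
  loop 1: 8 segments, perimeter = 1.2491
Total perimeter = 1.249


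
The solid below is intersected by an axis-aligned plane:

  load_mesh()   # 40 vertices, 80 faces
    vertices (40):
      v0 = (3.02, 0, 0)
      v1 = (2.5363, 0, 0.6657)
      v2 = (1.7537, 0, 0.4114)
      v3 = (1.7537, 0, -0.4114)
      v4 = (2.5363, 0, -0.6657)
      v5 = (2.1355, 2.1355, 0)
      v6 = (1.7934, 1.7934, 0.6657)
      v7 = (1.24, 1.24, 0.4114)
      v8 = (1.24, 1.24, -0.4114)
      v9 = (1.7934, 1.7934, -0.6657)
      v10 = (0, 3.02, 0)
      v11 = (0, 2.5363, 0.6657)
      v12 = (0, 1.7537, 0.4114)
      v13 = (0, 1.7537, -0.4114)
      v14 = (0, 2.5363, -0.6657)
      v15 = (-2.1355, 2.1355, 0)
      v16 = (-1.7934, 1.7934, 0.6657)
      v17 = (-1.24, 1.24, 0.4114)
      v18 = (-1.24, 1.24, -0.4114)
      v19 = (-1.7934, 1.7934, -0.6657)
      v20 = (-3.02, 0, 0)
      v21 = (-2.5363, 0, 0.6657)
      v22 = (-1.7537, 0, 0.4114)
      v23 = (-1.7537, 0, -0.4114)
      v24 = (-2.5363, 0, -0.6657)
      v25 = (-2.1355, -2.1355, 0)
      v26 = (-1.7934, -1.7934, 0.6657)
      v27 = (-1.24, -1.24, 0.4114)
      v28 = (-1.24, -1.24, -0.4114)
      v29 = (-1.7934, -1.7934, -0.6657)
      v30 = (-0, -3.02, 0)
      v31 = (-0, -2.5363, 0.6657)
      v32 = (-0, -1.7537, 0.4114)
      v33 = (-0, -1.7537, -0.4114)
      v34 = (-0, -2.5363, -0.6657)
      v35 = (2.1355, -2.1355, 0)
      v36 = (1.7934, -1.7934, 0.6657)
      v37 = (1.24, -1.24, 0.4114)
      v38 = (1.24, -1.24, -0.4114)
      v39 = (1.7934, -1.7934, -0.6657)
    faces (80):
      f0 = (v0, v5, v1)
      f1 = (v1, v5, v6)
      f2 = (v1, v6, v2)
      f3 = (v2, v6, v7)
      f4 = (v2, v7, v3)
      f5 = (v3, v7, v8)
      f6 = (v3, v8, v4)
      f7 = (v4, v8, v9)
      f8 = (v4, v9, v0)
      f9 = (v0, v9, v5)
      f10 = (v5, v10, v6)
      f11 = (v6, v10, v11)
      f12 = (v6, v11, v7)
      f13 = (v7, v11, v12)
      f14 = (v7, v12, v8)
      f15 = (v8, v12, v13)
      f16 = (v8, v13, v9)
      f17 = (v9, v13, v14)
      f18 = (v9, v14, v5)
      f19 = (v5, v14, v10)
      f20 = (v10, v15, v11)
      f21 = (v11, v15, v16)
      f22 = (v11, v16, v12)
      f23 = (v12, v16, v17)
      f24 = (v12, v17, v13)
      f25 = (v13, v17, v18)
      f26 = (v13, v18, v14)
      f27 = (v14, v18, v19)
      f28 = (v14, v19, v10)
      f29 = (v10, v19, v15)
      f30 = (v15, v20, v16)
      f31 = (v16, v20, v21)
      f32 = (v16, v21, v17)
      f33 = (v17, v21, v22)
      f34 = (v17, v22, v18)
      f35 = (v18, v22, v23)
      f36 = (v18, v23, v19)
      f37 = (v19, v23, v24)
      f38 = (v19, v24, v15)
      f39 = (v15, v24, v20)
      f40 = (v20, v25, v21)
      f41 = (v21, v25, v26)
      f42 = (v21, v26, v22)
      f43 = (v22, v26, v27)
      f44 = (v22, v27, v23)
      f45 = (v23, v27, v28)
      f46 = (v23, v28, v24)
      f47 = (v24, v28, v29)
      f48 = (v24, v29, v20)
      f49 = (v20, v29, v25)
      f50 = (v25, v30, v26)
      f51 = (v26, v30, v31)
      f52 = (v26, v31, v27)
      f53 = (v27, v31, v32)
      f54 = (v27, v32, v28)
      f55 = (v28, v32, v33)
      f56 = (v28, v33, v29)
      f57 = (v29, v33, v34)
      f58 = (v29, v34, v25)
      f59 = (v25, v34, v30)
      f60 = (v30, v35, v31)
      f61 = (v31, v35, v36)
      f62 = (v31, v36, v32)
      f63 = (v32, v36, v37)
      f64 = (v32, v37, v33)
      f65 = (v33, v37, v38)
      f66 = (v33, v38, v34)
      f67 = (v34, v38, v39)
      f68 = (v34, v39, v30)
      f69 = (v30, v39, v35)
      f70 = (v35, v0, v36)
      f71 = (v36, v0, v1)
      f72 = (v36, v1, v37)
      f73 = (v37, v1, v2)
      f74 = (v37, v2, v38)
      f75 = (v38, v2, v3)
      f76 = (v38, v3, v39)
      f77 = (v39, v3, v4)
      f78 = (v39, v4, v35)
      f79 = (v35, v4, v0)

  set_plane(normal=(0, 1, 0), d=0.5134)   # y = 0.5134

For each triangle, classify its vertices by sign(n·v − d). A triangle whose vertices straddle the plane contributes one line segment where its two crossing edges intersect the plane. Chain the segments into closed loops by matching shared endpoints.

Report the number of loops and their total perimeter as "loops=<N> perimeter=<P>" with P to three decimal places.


loops=2 perimeter=8.229

Straddling triangles (20 of 80):
  (v0,v5,v1) [-+-] → (2.80736, 0.5134, 0)–(2.43994, 0.5134, 0.505658)  len=0.6250
  (v1,v5,v6) [-++] → (2.43994, 0.5134, 0.505658)–(2.32363, 0.5134, 0.6657)  len=0.1978
  (v1,v6,v2) [-+-] → (2.32363, 0.5134, 0.6657)–(1.76506, 0.5134, 0.484199)  len=0.5873
  (v2,v6,v7) [-++] → (1.76506, 0.5134, 0.484199)–(1.54101, 0.5134, 0.4114)  len=0.2356
  (v2,v7,v3) [-+-] → (1.54101, 0.5134, 0.4114)–(1.54101, 0.5134, -0.0707343)  len=0.4821
  (v3,v7,v8) [-++] → (1.54101, 0.5134, -0.0707343)–(1.54101, 0.5134, -0.4114)  len=0.3407
  (v3,v8,v4) [-+-] → (1.54101, 0.5134, -0.4114)–(1.99959, 0.5134, -0.560412)  len=0.4822
  (v4,v8,v9) [-++] → (1.99959, 0.5134, -0.560412)–(2.32363, 0.5134, -0.6657)  len=0.3407
  (v4,v9,v0) [-+-] → (2.32363, 0.5134, -0.6657)–(2.66886, 0.5134, -0.190571)  len=0.5873
  (v0,v9,v5) [-++] → (2.66886, 0.5134, -0.190571)–(2.80736, 0.5134, 0)  len=0.2356
  (v15,v20,v16) [+-+] → (-2.80736, 0.5134, 0)–(-2.66886, 0.5134, 0.190571)  len=0.2356
  (v16,v20,v21) [+--] → (-2.66886, 0.5134, 0.190571)–(-2.32363, 0.5134, 0.6657)  len=0.5873
  (v16,v21,v17) [+-+] → (-2.32363, 0.5134, 0.6657)–(-1.99959, 0.5134, 0.560412)  len=0.3407
  (v17,v21,v22) [+--] → (-1.99959, 0.5134, 0.560412)–(-1.54101, 0.5134, 0.4114)  len=0.4822
  (v17,v22,v18) [+-+] → (-1.54101, 0.5134, 0.4114)–(-1.54101, 0.5134, 0.0707343)  len=0.3407
  (v18,v22,v23) [+--] → (-1.54101, 0.5134, 0.0707343)–(-1.54101, 0.5134, -0.4114)  len=0.4821
  (v18,v23,v19) [+-+] → (-1.54101, 0.5134, -0.4114)–(-1.76506, 0.5134, -0.484199)  len=0.2356
  (v19,v23,v24) [+--] → (-1.76506, 0.5134, -0.484199)–(-2.32363, 0.5134, -0.6657)  len=0.5873
  (v19,v24,v15) [+-+] → (-2.32363, 0.5134, -0.6657)–(-2.43994, 0.5134, -0.505658)  len=0.1978
  (v15,v24,v20) [+--] → (-2.43994, 0.5134, -0.505658)–(-2.80736, 0.5134, 0)  len=0.6250

Chained into 2 loop(s):
  loop 1: 10 segments, perimeter = 4.1144
  loop 2: 10 segments, perimeter = 4.1144
Total perimeter = 8.229


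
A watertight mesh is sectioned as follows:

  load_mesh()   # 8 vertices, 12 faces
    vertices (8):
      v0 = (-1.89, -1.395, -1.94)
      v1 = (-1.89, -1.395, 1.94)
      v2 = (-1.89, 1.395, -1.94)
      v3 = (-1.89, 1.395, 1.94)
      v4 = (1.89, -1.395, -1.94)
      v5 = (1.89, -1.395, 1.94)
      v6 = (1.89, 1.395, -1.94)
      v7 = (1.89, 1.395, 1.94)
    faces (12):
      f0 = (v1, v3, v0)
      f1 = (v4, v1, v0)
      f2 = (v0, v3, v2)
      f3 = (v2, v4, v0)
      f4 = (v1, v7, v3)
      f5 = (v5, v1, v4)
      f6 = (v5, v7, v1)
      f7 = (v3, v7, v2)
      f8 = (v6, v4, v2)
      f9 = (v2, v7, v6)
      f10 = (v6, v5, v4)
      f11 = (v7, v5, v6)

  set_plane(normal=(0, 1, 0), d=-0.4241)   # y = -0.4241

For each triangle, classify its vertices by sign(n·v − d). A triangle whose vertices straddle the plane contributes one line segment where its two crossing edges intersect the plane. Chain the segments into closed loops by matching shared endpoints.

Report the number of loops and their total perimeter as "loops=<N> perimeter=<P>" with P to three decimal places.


loops=1 perimeter=15.320

Straddling triangles (8 of 12):
  (v1,v3,v0) [-+-] → (-1.89, -0.4241, 1.94)–(-1.89, -0.4241, -0.589788)  len=2.5298
  (v0,v3,v2) [-++] → (-1.89, -0.4241, -0.589788)–(-1.89, -0.4241, -1.94)  len=1.3502
  (v2,v4,v0) [+--] → (0.574587, -0.4241, -1.94)–(-1.89, -0.4241, -1.94)  len=2.4646
  (v1,v7,v3) [-++] → (-0.574587, -0.4241, 1.94)–(-1.89, -0.4241, 1.94)  len=1.3154
  (v5,v7,v1) [-+-] → (1.89, -0.4241, 1.94)–(-0.574587, -0.4241, 1.94)  len=2.4646
  (v6,v4,v2) [+-+] → (1.89, -0.4241, -1.94)–(0.574587, -0.4241, -1.94)  len=1.3154
  (v6,v5,v4) [+--] → (1.89, -0.4241, 0.589788)–(1.89, -0.4241, -1.94)  len=2.5298
  (v7,v5,v6) [+-+] → (1.89, -0.4241, 1.94)–(1.89, -0.4241, 0.589788)  len=1.3502

Chained into 1 loop(s):
  loop 1: 8 segments, perimeter = 15.3200
Total perimeter = 15.320


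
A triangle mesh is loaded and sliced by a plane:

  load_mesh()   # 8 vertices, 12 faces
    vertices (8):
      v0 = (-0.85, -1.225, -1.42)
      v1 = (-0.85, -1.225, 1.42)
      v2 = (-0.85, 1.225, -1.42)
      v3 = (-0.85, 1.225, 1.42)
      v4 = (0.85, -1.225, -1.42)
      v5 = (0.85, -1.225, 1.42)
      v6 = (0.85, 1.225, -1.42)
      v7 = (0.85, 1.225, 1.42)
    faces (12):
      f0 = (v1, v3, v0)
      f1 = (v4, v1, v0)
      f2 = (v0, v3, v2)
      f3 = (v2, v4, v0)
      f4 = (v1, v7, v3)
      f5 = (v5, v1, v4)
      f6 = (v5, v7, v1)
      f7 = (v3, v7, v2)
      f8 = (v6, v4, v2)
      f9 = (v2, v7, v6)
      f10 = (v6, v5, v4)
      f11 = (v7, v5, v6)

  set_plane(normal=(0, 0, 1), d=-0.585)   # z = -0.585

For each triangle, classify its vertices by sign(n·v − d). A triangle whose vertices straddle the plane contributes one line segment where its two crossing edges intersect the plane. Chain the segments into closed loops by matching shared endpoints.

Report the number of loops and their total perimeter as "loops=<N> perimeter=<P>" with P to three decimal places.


loops=1 perimeter=8.300

Straddling triangles (8 of 12):
  (v1,v3,v0) [++-] → (-0.85, -0.504665, -0.585)–(-0.85, -1.225, -0.585)  len=0.7203
  (v4,v1,v0) [-+-] → (0.350176, -1.225, -0.585)–(-0.85, -1.225, -0.585)  len=1.2002
  (v0,v3,v2) [-+-] → (-0.85, -0.504665, -0.585)–(-0.85, 1.225, -0.585)  len=1.7297
  (v5,v1,v4) [++-] → (0.350176, -1.225, -0.585)–(0.85, -1.225, -0.585)  len=0.4998
  (v3,v7,v2) [++-] → (-0.350176, 1.225, -0.585)–(-0.85, 1.225, -0.585)  len=0.4998
  (v2,v7,v6) [-+-] → (-0.350176, 1.225, -0.585)–(0.85, 1.225, -0.585)  len=1.2002
  (v6,v5,v4) [-+-] → (0.85, 0.504665, -0.585)–(0.85, -1.225, -0.585)  len=1.7297
  (v7,v5,v6) [++-] → (0.85, 0.504665, -0.585)–(0.85, 1.225, -0.585)  len=0.7203

Chained into 1 loop(s):
  loop 1: 8 segments, perimeter = 8.3000
Total perimeter = 8.300


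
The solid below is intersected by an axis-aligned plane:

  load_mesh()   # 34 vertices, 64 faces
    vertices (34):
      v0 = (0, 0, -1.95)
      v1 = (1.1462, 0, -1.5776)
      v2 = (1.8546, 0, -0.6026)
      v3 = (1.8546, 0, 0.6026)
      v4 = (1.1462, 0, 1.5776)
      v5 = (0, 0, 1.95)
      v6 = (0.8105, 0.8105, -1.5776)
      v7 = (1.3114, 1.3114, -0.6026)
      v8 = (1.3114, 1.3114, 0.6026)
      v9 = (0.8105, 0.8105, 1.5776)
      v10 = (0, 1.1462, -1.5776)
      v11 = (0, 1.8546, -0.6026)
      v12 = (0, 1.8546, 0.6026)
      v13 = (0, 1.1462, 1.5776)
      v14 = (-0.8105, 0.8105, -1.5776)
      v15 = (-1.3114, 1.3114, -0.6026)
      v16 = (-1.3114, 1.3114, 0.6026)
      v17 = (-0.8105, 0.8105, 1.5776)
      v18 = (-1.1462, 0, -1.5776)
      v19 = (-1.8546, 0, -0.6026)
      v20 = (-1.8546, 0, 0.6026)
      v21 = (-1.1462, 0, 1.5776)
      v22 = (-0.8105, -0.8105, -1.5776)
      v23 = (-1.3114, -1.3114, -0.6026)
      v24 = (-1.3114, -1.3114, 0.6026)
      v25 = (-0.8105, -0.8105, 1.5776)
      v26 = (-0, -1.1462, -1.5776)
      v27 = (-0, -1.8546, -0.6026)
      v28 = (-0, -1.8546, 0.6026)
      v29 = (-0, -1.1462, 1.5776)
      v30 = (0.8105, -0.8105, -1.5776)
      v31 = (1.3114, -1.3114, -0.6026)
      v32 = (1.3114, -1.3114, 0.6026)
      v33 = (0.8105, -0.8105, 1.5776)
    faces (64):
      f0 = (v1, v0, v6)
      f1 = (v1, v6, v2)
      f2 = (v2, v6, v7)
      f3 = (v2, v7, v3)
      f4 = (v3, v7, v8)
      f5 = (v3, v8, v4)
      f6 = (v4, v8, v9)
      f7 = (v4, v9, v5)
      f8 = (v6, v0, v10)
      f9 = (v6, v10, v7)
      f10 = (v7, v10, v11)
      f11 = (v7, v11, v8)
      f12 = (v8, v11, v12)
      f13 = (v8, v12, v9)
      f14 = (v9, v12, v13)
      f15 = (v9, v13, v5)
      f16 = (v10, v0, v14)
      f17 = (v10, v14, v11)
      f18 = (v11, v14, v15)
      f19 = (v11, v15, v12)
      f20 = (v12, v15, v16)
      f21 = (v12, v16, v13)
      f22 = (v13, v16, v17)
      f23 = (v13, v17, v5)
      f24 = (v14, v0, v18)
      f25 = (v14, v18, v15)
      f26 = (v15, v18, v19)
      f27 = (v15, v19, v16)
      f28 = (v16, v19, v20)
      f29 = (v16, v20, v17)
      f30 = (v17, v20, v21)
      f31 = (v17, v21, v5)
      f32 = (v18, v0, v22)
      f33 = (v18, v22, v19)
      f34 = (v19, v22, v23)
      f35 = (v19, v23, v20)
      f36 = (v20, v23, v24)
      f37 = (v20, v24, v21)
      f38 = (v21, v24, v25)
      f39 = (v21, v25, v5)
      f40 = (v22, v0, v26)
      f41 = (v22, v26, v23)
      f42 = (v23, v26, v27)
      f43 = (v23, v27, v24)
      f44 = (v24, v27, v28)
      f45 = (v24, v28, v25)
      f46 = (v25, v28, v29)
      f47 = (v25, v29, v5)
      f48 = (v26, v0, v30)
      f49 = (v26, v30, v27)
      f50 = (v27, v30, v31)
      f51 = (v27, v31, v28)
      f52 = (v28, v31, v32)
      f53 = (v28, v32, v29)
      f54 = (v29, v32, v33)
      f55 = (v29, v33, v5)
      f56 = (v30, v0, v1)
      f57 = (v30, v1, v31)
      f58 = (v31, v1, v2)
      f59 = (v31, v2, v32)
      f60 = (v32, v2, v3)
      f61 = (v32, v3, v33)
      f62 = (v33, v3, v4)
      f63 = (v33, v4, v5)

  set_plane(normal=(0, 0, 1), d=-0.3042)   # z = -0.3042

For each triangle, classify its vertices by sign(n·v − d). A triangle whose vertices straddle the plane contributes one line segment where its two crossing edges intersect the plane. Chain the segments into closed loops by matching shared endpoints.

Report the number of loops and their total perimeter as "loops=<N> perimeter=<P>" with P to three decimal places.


Straddling triangles (16 of 64):
  (v2,v7,v3) [--+] → (1.44589, 0.986706, -0.3042)–(1.8546, 0, -0.3042)  len=1.0680
  (v3,v7,v8) [+-+] → (1.44589, 0.986706, -0.3042)–(1.3114, 1.3114, -0.3042)  len=0.3514
  (v7,v11,v8) [--+] → (0.324694, 1.72011, -0.3042)–(1.3114, 1.3114, -0.3042)  len=1.0680
  (v8,v11,v12) [+-+] → (0.324694, 1.72011, -0.3042)–(0, 1.8546, -0.3042)  len=0.3514
  (v11,v15,v12) [--+] → (-0.986706, 1.44589, -0.3042)–(0, 1.8546, -0.3042)  len=1.0680
  (v12,v15,v16) [+-+] → (-0.986706, 1.44589, -0.3042)–(-1.3114, 1.3114, -0.3042)  len=0.3514
  (v15,v19,v16) [--+] → (-1.72011, 0.324694, -0.3042)–(-1.3114, 1.3114, -0.3042)  len=1.0680
  (v16,v19,v20) [+-+] → (-1.72011, 0.324694, -0.3042)–(-1.8546, 0, -0.3042)  len=0.3514
  (v19,v23,v20) [--+] → (-1.44589, -0.986706, -0.3042)–(-1.8546, 0, -0.3042)  len=1.0680
  (v20,v23,v24) [+-+] → (-1.44589, -0.986706, -0.3042)–(-1.3114, -1.3114, -0.3042)  len=0.3514
  (v23,v27,v24) [--+] → (-0.324694, -1.72011, -0.3042)–(-1.3114, -1.3114, -0.3042)  len=1.0680
  (v24,v27,v28) [+-+] → (-0.324694, -1.72011, -0.3042)–(0, -1.8546, -0.3042)  len=0.3514
  (v27,v31,v28) [--+] → (0.986706, -1.44589, -0.3042)–(0, -1.8546, -0.3042)  len=1.0680
  (v28,v31,v32) [+-+] → (0.986706, -1.44589, -0.3042)–(1.3114, -1.3114, -0.3042)  len=0.3514
  (v31,v2,v32) [--+] → (1.72011, -0.324694, -0.3042)–(1.3114, -1.3114, -0.3042)  len=1.0680
  (v32,v2,v3) [+-+] → (1.72011, -0.324694, -0.3042)–(1.8546, 0, -0.3042)  len=0.3514

Chained into 1 loop(s):
  loop 1: 16 segments, perimeter = 11.3556
Total perimeter = 11.356

loops=1 perimeter=11.356
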